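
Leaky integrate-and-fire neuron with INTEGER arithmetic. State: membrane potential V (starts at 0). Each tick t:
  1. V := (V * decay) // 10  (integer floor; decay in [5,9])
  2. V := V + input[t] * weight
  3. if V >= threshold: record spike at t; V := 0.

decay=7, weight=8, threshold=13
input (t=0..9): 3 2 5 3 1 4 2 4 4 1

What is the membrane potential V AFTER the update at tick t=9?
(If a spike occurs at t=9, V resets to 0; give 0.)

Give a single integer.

t=0: input=3 -> V=0 FIRE
t=1: input=2 -> V=0 FIRE
t=2: input=5 -> V=0 FIRE
t=3: input=3 -> V=0 FIRE
t=4: input=1 -> V=8
t=5: input=4 -> V=0 FIRE
t=6: input=2 -> V=0 FIRE
t=7: input=4 -> V=0 FIRE
t=8: input=4 -> V=0 FIRE
t=9: input=1 -> V=8

Answer: 8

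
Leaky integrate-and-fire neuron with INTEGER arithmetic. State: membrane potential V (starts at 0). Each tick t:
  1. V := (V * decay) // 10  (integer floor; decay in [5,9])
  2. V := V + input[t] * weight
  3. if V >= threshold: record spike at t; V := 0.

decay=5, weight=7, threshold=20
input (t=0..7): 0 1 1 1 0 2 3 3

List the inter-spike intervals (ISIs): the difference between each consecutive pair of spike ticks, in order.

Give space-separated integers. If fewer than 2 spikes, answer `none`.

Answer: 1

Derivation:
t=0: input=0 -> V=0
t=1: input=1 -> V=7
t=2: input=1 -> V=10
t=3: input=1 -> V=12
t=4: input=0 -> V=6
t=5: input=2 -> V=17
t=6: input=3 -> V=0 FIRE
t=7: input=3 -> V=0 FIRE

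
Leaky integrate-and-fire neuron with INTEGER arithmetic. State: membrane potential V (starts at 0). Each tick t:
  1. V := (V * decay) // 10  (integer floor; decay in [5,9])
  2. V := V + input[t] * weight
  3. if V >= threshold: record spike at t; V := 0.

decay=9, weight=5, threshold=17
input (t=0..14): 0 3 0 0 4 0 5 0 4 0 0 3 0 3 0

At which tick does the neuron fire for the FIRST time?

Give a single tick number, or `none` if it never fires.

t=0: input=0 -> V=0
t=1: input=3 -> V=15
t=2: input=0 -> V=13
t=3: input=0 -> V=11
t=4: input=4 -> V=0 FIRE
t=5: input=0 -> V=0
t=6: input=5 -> V=0 FIRE
t=7: input=0 -> V=0
t=8: input=4 -> V=0 FIRE
t=9: input=0 -> V=0
t=10: input=0 -> V=0
t=11: input=3 -> V=15
t=12: input=0 -> V=13
t=13: input=3 -> V=0 FIRE
t=14: input=0 -> V=0

Answer: 4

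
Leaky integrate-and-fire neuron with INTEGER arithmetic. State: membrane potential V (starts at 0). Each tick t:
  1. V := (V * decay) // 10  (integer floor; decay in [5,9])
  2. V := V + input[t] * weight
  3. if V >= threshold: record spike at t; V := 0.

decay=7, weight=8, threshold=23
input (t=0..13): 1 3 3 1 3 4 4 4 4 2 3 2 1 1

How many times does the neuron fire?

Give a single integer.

Answer: 8

Derivation:
t=0: input=1 -> V=8
t=1: input=3 -> V=0 FIRE
t=2: input=3 -> V=0 FIRE
t=3: input=1 -> V=8
t=4: input=3 -> V=0 FIRE
t=5: input=4 -> V=0 FIRE
t=6: input=4 -> V=0 FIRE
t=7: input=4 -> V=0 FIRE
t=8: input=4 -> V=0 FIRE
t=9: input=2 -> V=16
t=10: input=3 -> V=0 FIRE
t=11: input=2 -> V=16
t=12: input=1 -> V=19
t=13: input=1 -> V=21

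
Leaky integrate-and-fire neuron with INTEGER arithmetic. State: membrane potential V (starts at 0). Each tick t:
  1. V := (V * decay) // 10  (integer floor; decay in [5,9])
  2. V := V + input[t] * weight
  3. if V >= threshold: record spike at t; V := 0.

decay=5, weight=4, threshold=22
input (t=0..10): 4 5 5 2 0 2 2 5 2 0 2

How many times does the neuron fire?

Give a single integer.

t=0: input=4 -> V=16
t=1: input=5 -> V=0 FIRE
t=2: input=5 -> V=20
t=3: input=2 -> V=18
t=4: input=0 -> V=9
t=5: input=2 -> V=12
t=6: input=2 -> V=14
t=7: input=5 -> V=0 FIRE
t=8: input=2 -> V=8
t=9: input=0 -> V=4
t=10: input=2 -> V=10

Answer: 2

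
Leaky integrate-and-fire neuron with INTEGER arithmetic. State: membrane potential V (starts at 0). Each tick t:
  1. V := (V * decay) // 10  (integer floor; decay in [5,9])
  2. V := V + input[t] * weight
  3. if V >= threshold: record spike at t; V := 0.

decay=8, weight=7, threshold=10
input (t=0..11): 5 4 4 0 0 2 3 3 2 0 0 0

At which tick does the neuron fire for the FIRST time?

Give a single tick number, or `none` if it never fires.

Answer: 0

Derivation:
t=0: input=5 -> V=0 FIRE
t=1: input=4 -> V=0 FIRE
t=2: input=4 -> V=0 FIRE
t=3: input=0 -> V=0
t=4: input=0 -> V=0
t=5: input=2 -> V=0 FIRE
t=6: input=3 -> V=0 FIRE
t=7: input=3 -> V=0 FIRE
t=8: input=2 -> V=0 FIRE
t=9: input=0 -> V=0
t=10: input=0 -> V=0
t=11: input=0 -> V=0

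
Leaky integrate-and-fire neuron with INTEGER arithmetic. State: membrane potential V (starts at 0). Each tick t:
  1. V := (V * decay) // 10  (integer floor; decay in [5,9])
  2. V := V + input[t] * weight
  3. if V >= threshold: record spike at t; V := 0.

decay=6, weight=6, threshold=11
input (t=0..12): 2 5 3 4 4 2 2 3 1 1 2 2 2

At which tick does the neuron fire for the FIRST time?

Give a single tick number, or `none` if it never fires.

t=0: input=2 -> V=0 FIRE
t=1: input=5 -> V=0 FIRE
t=2: input=3 -> V=0 FIRE
t=3: input=4 -> V=0 FIRE
t=4: input=4 -> V=0 FIRE
t=5: input=2 -> V=0 FIRE
t=6: input=2 -> V=0 FIRE
t=7: input=3 -> V=0 FIRE
t=8: input=1 -> V=6
t=9: input=1 -> V=9
t=10: input=2 -> V=0 FIRE
t=11: input=2 -> V=0 FIRE
t=12: input=2 -> V=0 FIRE

Answer: 0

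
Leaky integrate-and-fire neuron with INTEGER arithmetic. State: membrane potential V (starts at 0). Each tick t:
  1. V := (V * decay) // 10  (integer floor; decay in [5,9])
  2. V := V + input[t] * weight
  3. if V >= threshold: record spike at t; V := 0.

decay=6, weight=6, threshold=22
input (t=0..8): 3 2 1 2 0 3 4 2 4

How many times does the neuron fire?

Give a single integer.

t=0: input=3 -> V=18
t=1: input=2 -> V=0 FIRE
t=2: input=1 -> V=6
t=3: input=2 -> V=15
t=4: input=0 -> V=9
t=5: input=3 -> V=0 FIRE
t=6: input=4 -> V=0 FIRE
t=7: input=2 -> V=12
t=8: input=4 -> V=0 FIRE

Answer: 4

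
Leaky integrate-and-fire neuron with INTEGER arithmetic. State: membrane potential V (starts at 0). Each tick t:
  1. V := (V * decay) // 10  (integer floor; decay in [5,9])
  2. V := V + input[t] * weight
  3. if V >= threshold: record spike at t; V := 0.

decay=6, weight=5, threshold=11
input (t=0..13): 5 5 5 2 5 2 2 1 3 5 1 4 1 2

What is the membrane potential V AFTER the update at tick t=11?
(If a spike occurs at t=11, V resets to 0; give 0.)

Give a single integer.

t=0: input=5 -> V=0 FIRE
t=1: input=5 -> V=0 FIRE
t=2: input=5 -> V=0 FIRE
t=3: input=2 -> V=10
t=4: input=5 -> V=0 FIRE
t=5: input=2 -> V=10
t=6: input=2 -> V=0 FIRE
t=7: input=1 -> V=5
t=8: input=3 -> V=0 FIRE
t=9: input=5 -> V=0 FIRE
t=10: input=1 -> V=5
t=11: input=4 -> V=0 FIRE
t=12: input=1 -> V=5
t=13: input=2 -> V=0 FIRE

Answer: 0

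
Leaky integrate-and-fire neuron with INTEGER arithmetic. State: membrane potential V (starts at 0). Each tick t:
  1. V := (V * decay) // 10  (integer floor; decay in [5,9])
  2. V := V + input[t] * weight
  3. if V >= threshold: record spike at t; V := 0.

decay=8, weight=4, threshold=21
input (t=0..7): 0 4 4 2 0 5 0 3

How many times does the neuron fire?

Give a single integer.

t=0: input=0 -> V=0
t=1: input=4 -> V=16
t=2: input=4 -> V=0 FIRE
t=3: input=2 -> V=8
t=4: input=0 -> V=6
t=5: input=5 -> V=0 FIRE
t=6: input=0 -> V=0
t=7: input=3 -> V=12

Answer: 2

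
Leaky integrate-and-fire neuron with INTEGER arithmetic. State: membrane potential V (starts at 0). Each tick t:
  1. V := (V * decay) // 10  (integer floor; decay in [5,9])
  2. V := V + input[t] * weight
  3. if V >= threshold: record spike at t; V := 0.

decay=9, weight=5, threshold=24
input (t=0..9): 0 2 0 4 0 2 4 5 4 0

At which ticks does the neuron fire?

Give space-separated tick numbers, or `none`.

t=0: input=0 -> V=0
t=1: input=2 -> V=10
t=2: input=0 -> V=9
t=3: input=4 -> V=0 FIRE
t=4: input=0 -> V=0
t=5: input=2 -> V=10
t=6: input=4 -> V=0 FIRE
t=7: input=5 -> V=0 FIRE
t=8: input=4 -> V=20
t=9: input=0 -> V=18

Answer: 3 6 7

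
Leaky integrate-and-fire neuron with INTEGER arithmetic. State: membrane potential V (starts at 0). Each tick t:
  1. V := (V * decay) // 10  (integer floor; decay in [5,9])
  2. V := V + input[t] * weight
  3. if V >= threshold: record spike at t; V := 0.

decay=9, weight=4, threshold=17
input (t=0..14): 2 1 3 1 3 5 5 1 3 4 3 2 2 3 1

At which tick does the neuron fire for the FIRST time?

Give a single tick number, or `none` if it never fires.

t=0: input=2 -> V=8
t=1: input=1 -> V=11
t=2: input=3 -> V=0 FIRE
t=3: input=1 -> V=4
t=4: input=3 -> V=15
t=5: input=5 -> V=0 FIRE
t=6: input=5 -> V=0 FIRE
t=7: input=1 -> V=4
t=8: input=3 -> V=15
t=9: input=4 -> V=0 FIRE
t=10: input=3 -> V=12
t=11: input=2 -> V=0 FIRE
t=12: input=2 -> V=8
t=13: input=3 -> V=0 FIRE
t=14: input=1 -> V=4

Answer: 2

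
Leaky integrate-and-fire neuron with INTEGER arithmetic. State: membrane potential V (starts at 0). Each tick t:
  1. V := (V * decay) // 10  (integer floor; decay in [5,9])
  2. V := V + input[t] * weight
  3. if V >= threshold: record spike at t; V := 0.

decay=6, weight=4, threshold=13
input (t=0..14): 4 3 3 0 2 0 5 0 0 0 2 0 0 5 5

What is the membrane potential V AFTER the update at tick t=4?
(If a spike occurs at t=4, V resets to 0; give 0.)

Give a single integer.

Answer: 8

Derivation:
t=0: input=4 -> V=0 FIRE
t=1: input=3 -> V=12
t=2: input=3 -> V=0 FIRE
t=3: input=0 -> V=0
t=4: input=2 -> V=8
t=5: input=0 -> V=4
t=6: input=5 -> V=0 FIRE
t=7: input=0 -> V=0
t=8: input=0 -> V=0
t=9: input=0 -> V=0
t=10: input=2 -> V=8
t=11: input=0 -> V=4
t=12: input=0 -> V=2
t=13: input=5 -> V=0 FIRE
t=14: input=5 -> V=0 FIRE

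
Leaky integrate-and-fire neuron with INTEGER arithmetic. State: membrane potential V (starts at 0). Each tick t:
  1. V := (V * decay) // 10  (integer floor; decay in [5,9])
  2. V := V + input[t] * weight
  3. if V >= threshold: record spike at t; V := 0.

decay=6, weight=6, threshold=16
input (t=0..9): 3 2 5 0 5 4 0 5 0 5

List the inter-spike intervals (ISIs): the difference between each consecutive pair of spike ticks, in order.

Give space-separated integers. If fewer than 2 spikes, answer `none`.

t=0: input=3 -> V=0 FIRE
t=1: input=2 -> V=12
t=2: input=5 -> V=0 FIRE
t=3: input=0 -> V=0
t=4: input=5 -> V=0 FIRE
t=5: input=4 -> V=0 FIRE
t=6: input=0 -> V=0
t=7: input=5 -> V=0 FIRE
t=8: input=0 -> V=0
t=9: input=5 -> V=0 FIRE

Answer: 2 2 1 2 2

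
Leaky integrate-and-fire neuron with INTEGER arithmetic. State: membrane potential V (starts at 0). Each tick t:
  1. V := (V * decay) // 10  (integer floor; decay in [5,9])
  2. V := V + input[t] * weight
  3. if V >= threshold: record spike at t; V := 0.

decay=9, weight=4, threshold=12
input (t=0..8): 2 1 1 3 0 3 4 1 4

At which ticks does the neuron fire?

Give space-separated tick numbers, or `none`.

Answer: 2 3 5 6 8

Derivation:
t=0: input=2 -> V=8
t=1: input=1 -> V=11
t=2: input=1 -> V=0 FIRE
t=3: input=3 -> V=0 FIRE
t=4: input=0 -> V=0
t=5: input=3 -> V=0 FIRE
t=6: input=4 -> V=0 FIRE
t=7: input=1 -> V=4
t=8: input=4 -> V=0 FIRE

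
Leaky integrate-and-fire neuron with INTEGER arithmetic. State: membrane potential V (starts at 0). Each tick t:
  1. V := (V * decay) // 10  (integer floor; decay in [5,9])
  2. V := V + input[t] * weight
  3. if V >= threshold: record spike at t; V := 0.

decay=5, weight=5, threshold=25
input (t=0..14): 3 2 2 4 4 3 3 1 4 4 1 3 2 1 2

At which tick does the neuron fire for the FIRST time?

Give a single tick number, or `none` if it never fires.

Answer: 3

Derivation:
t=0: input=3 -> V=15
t=1: input=2 -> V=17
t=2: input=2 -> V=18
t=3: input=4 -> V=0 FIRE
t=4: input=4 -> V=20
t=5: input=3 -> V=0 FIRE
t=6: input=3 -> V=15
t=7: input=1 -> V=12
t=8: input=4 -> V=0 FIRE
t=9: input=4 -> V=20
t=10: input=1 -> V=15
t=11: input=3 -> V=22
t=12: input=2 -> V=21
t=13: input=1 -> V=15
t=14: input=2 -> V=17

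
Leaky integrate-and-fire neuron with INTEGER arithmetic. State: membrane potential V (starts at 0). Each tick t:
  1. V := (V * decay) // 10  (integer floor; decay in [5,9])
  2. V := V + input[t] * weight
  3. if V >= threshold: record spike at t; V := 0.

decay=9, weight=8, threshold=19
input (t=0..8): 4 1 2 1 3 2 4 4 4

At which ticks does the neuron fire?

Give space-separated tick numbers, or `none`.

t=0: input=4 -> V=0 FIRE
t=1: input=1 -> V=8
t=2: input=2 -> V=0 FIRE
t=3: input=1 -> V=8
t=4: input=3 -> V=0 FIRE
t=5: input=2 -> V=16
t=6: input=4 -> V=0 FIRE
t=7: input=4 -> V=0 FIRE
t=8: input=4 -> V=0 FIRE

Answer: 0 2 4 6 7 8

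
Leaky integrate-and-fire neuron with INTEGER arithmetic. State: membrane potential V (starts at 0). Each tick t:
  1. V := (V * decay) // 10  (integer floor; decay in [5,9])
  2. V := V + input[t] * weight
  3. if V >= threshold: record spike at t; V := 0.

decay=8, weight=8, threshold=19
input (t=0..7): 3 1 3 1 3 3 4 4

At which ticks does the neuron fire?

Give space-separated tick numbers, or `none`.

t=0: input=3 -> V=0 FIRE
t=1: input=1 -> V=8
t=2: input=3 -> V=0 FIRE
t=3: input=1 -> V=8
t=4: input=3 -> V=0 FIRE
t=5: input=3 -> V=0 FIRE
t=6: input=4 -> V=0 FIRE
t=7: input=4 -> V=0 FIRE

Answer: 0 2 4 5 6 7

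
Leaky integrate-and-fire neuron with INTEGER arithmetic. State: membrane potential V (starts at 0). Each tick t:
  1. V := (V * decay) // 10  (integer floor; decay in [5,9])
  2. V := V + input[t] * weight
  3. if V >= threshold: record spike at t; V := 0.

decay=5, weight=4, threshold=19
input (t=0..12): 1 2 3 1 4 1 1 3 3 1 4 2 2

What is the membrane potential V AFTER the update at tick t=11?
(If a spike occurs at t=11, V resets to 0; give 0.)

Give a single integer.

Answer: 17

Derivation:
t=0: input=1 -> V=4
t=1: input=2 -> V=10
t=2: input=3 -> V=17
t=3: input=1 -> V=12
t=4: input=4 -> V=0 FIRE
t=5: input=1 -> V=4
t=6: input=1 -> V=6
t=7: input=3 -> V=15
t=8: input=3 -> V=0 FIRE
t=9: input=1 -> V=4
t=10: input=4 -> V=18
t=11: input=2 -> V=17
t=12: input=2 -> V=16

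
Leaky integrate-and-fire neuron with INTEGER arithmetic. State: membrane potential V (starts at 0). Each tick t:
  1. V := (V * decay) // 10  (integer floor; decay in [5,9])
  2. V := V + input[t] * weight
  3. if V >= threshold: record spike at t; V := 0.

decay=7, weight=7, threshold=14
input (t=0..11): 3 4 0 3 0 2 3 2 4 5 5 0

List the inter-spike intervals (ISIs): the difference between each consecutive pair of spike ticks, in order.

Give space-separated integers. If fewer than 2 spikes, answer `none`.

t=0: input=3 -> V=0 FIRE
t=1: input=4 -> V=0 FIRE
t=2: input=0 -> V=0
t=3: input=3 -> V=0 FIRE
t=4: input=0 -> V=0
t=5: input=2 -> V=0 FIRE
t=6: input=3 -> V=0 FIRE
t=7: input=2 -> V=0 FIRE
t=8: input=4 -> V=0 FIRE
t=9: input=5 -> V=0 FIRE
t=10: input=5 -> V=0 FIRE
t=11: input=0 -> V=0

Answer: 1 2 2 1 1 1 1 1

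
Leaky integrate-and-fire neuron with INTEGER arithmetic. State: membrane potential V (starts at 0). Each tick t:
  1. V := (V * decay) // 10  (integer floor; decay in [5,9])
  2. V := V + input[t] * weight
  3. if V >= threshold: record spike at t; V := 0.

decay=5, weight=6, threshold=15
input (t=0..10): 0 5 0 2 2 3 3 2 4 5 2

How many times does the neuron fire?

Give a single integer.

t=0: input=0 -> V=0
t=1: input=5 -> V=0 FIRE
t=2: input=0 -> V=0
t=3: input=2 -> V=12
t=4: input=2 -> V=0 FIRE
t=5: input=3 -> V=0 FIRE
t=6: input=3 -> V=0 FIRE
t=7: input=2 -> V=12
t=8: input=4 -> V=0 FIRE
t=9: input=5 -> V=0 FIRE
t=10: input=2 -> V=12

Answer: 6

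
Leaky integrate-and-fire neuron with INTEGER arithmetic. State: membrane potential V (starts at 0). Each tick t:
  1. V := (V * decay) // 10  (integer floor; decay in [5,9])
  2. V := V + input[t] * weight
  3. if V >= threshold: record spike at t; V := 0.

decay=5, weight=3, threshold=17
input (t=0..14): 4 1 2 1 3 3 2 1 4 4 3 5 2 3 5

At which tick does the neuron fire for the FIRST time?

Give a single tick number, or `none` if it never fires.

Answer: 9

Derivation:
t=0: input=4 -> V=12
t=1: input=1 -> V=9
t=2: input=2 -> V=10
t=3: input=1 -> V=8
t=4: input=3 -> V=13
t=5: input=3 -> V=15
t=6: input=2 -> V=13
t=7: input=1 -> V=9
t=8: input=4 -> V=16
t=9: input=4 -> V=0 FIRE
t=10: input=3 -> V=9
t=11: input=5 -> V=0 FIRE
t=12: input=2 -> V=6
t=13: input=3 -> V=12
t=14: input=5 -> V=0 FIRE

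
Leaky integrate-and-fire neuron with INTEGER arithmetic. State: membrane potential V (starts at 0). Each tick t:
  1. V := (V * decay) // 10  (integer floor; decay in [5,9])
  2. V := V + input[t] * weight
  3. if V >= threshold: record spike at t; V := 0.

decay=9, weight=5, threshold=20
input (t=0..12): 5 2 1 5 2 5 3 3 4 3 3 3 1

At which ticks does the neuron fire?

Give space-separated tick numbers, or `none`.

t=0: input=5 -> V=0 FIRE
t=1: input=2 -> V=10
t=2: input=1 -> V=14
t=3: input=5 -> V=0 FIRE
t=4: input=2 -> V=10
t=5: input=5 -> V=0 FIRE
t=6: input=3 -> V=15
t=7: input=3 -> V=0 FIRE
t=8: input=4 -> V=0 FIRE
t=9: input=3 -> V=15
t=10: input=3 -> V=0 FIRE
t=11: input=3 -> V=15
t=12: input=1 -> V=18

Answer: 0 3 5 7 8 10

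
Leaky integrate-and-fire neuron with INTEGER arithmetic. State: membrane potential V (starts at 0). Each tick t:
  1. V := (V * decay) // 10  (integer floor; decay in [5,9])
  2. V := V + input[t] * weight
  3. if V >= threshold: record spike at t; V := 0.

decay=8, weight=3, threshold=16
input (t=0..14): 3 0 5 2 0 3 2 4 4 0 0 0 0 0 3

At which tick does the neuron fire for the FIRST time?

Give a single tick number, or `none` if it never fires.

t=0: input=3 -> V=9
t=1: input=0 -> V=7
t=2: input=5 -> V=0 FIRE
t=3: input=2 -> V=6
t=4: input=0 -> V=4
t=5: input=3 -> V=12
t=6: input=2 -> V=15
t=7: input=4 -> V=0 FIRE
t=8: input=4 -> V=12
t=9: input=0 -> V=9
t=10: input=0 -> V=7
t=11: input=0 -> V=5
t=12: input=0 -> V=4
t=13: input=0 -> V=3
t=14: input=3 -> V=11

Answer: 2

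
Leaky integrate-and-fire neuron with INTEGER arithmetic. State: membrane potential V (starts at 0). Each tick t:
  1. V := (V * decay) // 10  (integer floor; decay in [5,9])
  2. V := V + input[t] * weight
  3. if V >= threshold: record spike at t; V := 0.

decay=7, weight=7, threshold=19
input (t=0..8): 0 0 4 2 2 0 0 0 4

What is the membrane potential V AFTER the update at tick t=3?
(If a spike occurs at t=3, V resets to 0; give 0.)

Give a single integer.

t=0: input=0 -> V=0
t=1: input=0 -> V=0
t=2: input=4 -> V=0 FIRE
t=3: input=2 -> V=14
t=4: input=2 -> V=0 FIRE
t=5: input=0 -> V=0
t=6: input=0 -> V=0
t=7: input=0 -> V=0
t=8: input=4 -> V=0 FIRE

Answer: 14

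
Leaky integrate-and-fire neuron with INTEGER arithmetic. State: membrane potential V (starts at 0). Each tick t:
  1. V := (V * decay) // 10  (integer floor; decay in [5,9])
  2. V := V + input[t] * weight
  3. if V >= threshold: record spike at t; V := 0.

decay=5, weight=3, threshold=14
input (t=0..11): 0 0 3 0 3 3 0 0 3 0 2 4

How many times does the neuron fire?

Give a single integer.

t=0: input=0 -> V=0
t=1: input=0 -> V=0
t=2: input=3 -> V=9
t=3: input=0 -> V=4
t=4: input=3 -> V=11
t=5: input=3 -> V=0 FIRE
t=6: input=0 -> V=0
t=7: input=0 -> V=0
t=8: input=3 -> V=9
t=9: input=0 -> V=4
t=10: input=2 -> V=8
t=11: input=4 -> V=0 FIRE

Answer: 2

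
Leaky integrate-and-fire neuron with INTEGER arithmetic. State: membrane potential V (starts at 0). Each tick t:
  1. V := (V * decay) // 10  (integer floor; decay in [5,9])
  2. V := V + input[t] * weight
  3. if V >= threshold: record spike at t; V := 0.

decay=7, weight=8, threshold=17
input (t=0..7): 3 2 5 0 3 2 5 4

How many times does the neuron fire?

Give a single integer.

t=0: input=3 -> V=0 FIRE
t=1: input=2 -> V=16
t=2: input=5 -> V=0 FIRE
t=3: input=0 -> V=0
t=4: input=3 -> V=0 FIRE
t=5: input=2 -> V=16
t=6: input=5 -> V=0 FIRE
t=7: input=4 -> V=0 FIRE

Answer: 5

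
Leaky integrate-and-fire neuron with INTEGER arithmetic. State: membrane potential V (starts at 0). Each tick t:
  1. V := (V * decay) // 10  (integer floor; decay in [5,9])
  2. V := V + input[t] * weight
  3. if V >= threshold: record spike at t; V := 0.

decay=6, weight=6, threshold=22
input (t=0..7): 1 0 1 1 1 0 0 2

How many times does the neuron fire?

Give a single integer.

t=0: input=1 -> V=6
t=1: input=0 -> V=3
t=2: input=1 -> V=7
t=3: input=1 -> V=10
t=4: input=1 -> V=12
t=5: input=0 -> V=7
t=6: input=0 -> V=4
t=7: input=2 -> V=14

Answer: 0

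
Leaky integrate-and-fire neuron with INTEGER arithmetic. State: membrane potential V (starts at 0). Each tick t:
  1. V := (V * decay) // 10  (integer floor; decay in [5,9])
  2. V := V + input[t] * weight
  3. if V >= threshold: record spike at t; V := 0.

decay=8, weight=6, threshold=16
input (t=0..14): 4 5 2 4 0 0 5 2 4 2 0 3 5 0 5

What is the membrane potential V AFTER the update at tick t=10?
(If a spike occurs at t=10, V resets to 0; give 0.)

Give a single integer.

t=0: input=4 -> V=0 FIRE
t=1: input=5 -> V=0 FIRE
t=2: input=2 -> V=12
t=3: input=4 -> V=0 FIRE
t=4: input=0 -> V=0
t=5: input=0 -> V=0
t=6: input=5 -> V=0 FIRE
t=7: input=2 -> V=12
t=8: input=4 -> V=0 FIRE
t=9: input=2 -> V=12
t=10: input=0 -> V=9
t=11: input=3 -> V=0 FIRE
t=12: input=5 -> V=0 FIRE
t=13: input=0 -> V=0
t=14: input=5 -> V=0 FIRE

Answer: 9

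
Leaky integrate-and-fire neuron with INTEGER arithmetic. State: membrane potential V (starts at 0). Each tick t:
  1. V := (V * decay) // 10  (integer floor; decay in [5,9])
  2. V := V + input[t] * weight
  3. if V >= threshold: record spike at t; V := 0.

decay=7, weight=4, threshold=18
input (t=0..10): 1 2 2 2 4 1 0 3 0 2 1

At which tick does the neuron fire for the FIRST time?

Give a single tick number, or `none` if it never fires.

t=0: input=1 -> V=4
t=1: input=2 -> V=10
t=2: input=2 -> V=15
t=3: input=2 -> V=0 FIRE
t=4: input=4 -> V=16
t=5: input=1 -> V=15
t=6: input=0 -> V=10
t=7: input=3 -> V=0 FIRE
t=8: input=0 -> V=0
t=9: input=2 -> V=8
t=10: input=1 -> V=9

Answer: 3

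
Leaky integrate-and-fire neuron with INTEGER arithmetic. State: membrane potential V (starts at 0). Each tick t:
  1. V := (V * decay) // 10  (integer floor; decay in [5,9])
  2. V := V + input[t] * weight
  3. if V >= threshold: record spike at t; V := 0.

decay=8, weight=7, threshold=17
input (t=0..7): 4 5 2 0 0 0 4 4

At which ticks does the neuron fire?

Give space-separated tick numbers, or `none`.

t=0: input=4 -> V=0 FIRE
t=1: input=5 -> V=0 FIRE
t=2: input=2 -> V=14
t=3: input=0 -> V=11
t=4: input=0 -> V=8
t=5: input=0 -> V=6
t=6: input=4 -> V=0 FIRE
t=7: input=4 -> V=0 FIRE

Answer: 0 1 6 7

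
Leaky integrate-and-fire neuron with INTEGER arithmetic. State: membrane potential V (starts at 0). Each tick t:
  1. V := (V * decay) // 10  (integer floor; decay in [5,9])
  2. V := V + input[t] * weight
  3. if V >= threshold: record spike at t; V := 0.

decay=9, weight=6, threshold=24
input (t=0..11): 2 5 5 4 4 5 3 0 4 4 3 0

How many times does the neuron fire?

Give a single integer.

t=0: input=2 -> V=12
t=1: input=5 -> V=0 FIRE
t=2: input=5 -> V=0 FIRE
t=3: input=4 -> V=0 FIRE
t=4: input=4 -> V=0 FIRE
t=5: input=5 -> V=0 FIRE
t=6: input=3 -> V=18
t=7: input=0 -> V=16
t=8: input=4 -> V=0 FIRE
t=9: input=4 -> V=0 FIRE
t=10: input=3 -> V=18
t=11: input=0 -> V=16

Answer: 7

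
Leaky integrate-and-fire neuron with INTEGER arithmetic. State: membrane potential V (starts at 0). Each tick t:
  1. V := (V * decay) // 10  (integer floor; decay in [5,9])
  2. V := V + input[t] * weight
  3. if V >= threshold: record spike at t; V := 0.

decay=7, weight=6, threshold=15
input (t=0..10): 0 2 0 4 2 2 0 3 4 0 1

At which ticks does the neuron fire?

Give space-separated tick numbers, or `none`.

t=0: input=0 -> V=0
t=1: input=2 -> V=12
t=2: input=0 -> V=8
t=3: input=4 -> V=0 FIRE
t=4: input=2 -> V=12
t=5: input=2 -> V=0 FIRE
t=6: input=0 -> V=0
t=7: input=3 -> V=0 FIRE
t=8: input=4 -> V=0 FIRE
t=9: input=0 -> V=0
t=10: input=1 -> V=6

Answer: 3 5 7 8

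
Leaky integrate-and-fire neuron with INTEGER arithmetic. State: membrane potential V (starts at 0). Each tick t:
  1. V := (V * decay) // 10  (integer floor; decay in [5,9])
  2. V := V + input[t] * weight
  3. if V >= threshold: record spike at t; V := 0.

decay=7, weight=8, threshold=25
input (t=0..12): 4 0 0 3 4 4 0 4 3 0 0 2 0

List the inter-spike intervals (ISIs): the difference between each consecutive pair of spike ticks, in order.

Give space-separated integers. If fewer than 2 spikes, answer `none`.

t=0: input=4 -> V=0 FIRE
t=1: input=0 -> V=0
t=2: input=0 -> V=0
t=3: input=3 -> V=24
t=4: input=4 -> V=0 FIRE
t=5: input=4 -> V=0 FIRE
t=6: input=0 -> V=0
t=7: input=4 -> V=0 FIRE
t=8: input=3 -> V=24
t=9: input=0 -> V=16
t=10: input=0 -> V=11
t=11: input=2 -> V=23
t=12: input=0 -> V=16

Answer: 4 1 2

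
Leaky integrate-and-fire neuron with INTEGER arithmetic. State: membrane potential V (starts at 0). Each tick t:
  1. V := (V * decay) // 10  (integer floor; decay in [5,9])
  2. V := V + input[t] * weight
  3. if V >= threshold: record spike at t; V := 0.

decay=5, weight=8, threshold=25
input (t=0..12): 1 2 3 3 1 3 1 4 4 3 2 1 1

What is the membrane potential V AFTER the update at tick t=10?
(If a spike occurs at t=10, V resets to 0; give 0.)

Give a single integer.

t=0: input=1 -> V=8
t=1: input=2 -> V=20
t=2: input=3 -> V=0 FIRE
t=3: input=3 -> V=24
t=4: input=1 -> V=20
t=5: input=3 -> V=0 FIRE
t=6: input=1 -> V=8
t=7: input=4 -> V=0 FIRE
t=8: input=4 -> V=0 FIRE
t=9: input=3 -> V=24
t=10: input=2 -> V=0 FIRE
t=11: input=1 -> V=8
t=12: input=1 -> V=12

Answer: 0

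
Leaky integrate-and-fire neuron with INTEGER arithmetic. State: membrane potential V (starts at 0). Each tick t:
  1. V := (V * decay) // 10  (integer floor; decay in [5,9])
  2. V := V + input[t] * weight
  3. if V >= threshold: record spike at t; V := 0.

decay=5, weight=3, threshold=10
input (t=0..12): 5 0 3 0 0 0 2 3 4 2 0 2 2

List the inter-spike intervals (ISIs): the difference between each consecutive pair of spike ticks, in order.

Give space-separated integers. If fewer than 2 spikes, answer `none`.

Answer: 7 1

Derivation:
t=0: input=5 -> V=0 FIRE
t=1: input=0 -> V=0
t=2: input=3 -> V=9
t=3: input=0 -> V=4
t=4: input=0 -> V=2
t=5: input=0 -> V=1
t=6: input=2 -> V=6
t=7: input=3 -> V=0 FIRE
t=8: input=4 -> V=0 FIRE
t=9: input=2 -> V=6
t=10: input=0 -> V=3
t=11: input=2 -> V=7
t=12: input=2 -> V=9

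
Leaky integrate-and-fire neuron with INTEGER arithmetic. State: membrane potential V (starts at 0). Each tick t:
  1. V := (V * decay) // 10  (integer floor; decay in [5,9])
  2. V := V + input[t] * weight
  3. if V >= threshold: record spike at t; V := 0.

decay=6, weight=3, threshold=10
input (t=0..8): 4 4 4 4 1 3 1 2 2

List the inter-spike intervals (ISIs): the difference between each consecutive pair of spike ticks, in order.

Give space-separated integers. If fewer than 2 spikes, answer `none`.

Answer: 1 1 1 2 3

Derivation:
t=0: input=4 -> V=0 FIRE
t=1: input=4 -> V=0 FIRE
t=2: input=4 -> V=0 FIRE
t=3: input=4 -> V=0 FIRE
t=4: input=1 -> V=3
t=5: input=3 -> V=0 FIRE
t=6: input=1 -> V=3
t=7: input=2 -> V=7
t=8: input=2 -> V=0 FIRE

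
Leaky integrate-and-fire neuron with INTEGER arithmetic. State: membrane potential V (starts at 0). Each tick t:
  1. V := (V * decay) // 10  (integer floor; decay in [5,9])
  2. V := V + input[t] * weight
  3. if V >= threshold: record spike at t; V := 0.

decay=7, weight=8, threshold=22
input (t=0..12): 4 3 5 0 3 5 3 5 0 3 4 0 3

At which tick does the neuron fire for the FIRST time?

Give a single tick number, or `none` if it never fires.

t=0: input=4 -> V=0 FIRE
t=1: input=3 -> V=0 FIRE
t=2: input=5 -> V=0 FIRE
t=3: input=0 -> V=0
t=4: input=3 -> V=0 FIRE
t=5: input=5 -> V=0 FIRE
t=6: input=3 -> V=0 FIRE
t=7: input=5 -> V=0 FIRE
t=8: input=0 -> V=0
t=9: input=3 -> V=0 FIRE
t=10: input=4 -> V=0 FIRE
t=11: input=0 -> V=0
t=12: input=3 -> V=0 FIRE

Answer: 0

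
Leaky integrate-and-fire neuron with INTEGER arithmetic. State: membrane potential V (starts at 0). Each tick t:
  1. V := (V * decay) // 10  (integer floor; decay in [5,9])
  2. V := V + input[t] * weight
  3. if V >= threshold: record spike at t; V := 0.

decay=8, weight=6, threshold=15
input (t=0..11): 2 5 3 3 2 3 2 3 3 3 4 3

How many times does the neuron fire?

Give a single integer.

t=0: input=2 -> V=12
t=1: input=5 -> V=0 FIRE
t=2: input=3 -> V=0 FIRE
t=3: input=3 -> V=0 FIRE
t=4: input=2 -> V=12
t=5: input=3 -> V=0 FIRE
t=6: input=2 -> V=12
t=7: input=3 -> V=0 FIRE
t=8: input=3 -> V=0 FIRE
t=9: input=3 -> V=0 FIRE
t=10: input=4 -> V=0 FIRE
t=11: input=3 -> V=0 FIRE

Answer: 9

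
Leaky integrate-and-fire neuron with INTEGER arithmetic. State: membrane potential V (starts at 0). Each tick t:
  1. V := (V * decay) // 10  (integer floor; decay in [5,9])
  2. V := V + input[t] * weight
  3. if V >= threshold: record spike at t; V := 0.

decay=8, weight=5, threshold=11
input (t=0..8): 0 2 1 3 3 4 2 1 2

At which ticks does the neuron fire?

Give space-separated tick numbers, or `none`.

t=0: input=0 -> V=0
t=1: input=2 -> V=10
t=2: input=1 -> V=0 FIRE
t=3: input=3 -> V=0 FIRE
t=4: input=3 -> V=0 FIRE
t=5: input=4 -> V=0 FIRE
t=6: input=2 -> V=10
t=7: input=1 -> V=0 FIRE
t=8: input=2 -> V=10

Answer: 2 3 4 5 7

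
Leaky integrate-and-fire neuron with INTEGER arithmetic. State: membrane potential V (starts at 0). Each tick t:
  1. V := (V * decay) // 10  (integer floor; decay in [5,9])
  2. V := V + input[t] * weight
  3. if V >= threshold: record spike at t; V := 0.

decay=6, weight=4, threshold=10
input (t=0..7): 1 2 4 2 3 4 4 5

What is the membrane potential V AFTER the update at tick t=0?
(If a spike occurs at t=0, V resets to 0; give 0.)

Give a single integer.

Answer: 4

Derivation:
t=0: input=1 -> V=4
t=1: input=2 -> V=0 FIRE
t=2: input=4 -> V=0 FIRE
t=3: input=2 -> V=8
t=4: input=3 -> V=0 FIRE
t=5: input=4 -> V=0 FIRE
t=6: input=4 -> V=0 FIRE
t=7: input=5 -> V=0 FIRE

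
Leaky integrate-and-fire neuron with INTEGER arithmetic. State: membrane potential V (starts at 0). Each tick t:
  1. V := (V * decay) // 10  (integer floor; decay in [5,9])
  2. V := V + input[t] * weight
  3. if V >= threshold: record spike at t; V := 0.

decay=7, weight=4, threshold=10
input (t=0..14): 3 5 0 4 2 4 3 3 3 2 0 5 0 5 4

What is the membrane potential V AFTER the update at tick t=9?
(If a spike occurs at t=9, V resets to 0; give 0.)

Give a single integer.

t=0: input=3 -> V=0 FIRE
t=1: input=5 -> V=0 FIRE
t=2: input=0 -> V=0
t=3: input=4 -> V=0 FIRE
t=4: input=2 -> V=8
t=5: input=4 -> V=0 FIRE
t=6: input=3 -> V=0 FIRE
t=7: input=3 -> V=0 FIRE
t=8: input=3 -> V=0 FIRE
t=9: input=2 -> V=8
t=10: input=0 -> V=5
t=11: input=5 -> V=0 FIRE
t=12: input=0 -> V=0
t=13: input=5 -> V=0 FIRE
t=14: input=4 -> V=0 FIRE

Answer: 8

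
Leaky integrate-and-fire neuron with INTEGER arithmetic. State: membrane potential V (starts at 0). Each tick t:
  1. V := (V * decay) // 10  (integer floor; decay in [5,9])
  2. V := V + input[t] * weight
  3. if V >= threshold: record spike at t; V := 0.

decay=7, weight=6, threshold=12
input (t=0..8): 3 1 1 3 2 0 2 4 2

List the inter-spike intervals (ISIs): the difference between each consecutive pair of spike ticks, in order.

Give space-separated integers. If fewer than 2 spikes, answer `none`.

t=0: input=3 -> V=0 FIRE
t=1: input=1 -> V=6
t=2: input=1 -> V=10
t=3: input=3 -> V=0 FIRE
t=4: input=2 -> V=0 FIRE
t=5: input=0 -> V=0
t=6: input=2 -> V=0 FIRE
t=7: input=4 -> V=0 FIRE
t=8: input=2 -> V=0 FIRE

Answer: 3 1 2 1 1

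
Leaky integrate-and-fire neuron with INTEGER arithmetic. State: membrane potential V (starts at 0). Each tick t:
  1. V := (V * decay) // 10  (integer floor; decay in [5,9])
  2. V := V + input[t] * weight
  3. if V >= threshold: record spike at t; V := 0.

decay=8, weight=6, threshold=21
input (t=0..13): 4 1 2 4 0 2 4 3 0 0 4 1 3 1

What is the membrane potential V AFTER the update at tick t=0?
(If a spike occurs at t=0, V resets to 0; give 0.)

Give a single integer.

t=0: input=4 -> V=0 FIRE
t=1: input=1 -> V=6
t=2: input=2 -> V=16
t=3: input=4 -> V=0 FIRE
t=4: input=0 -> V=0
t=5: input=2 -> V=12
t=6: input=4 -> V=0 FIRE
t=7: input=3 -> V=18
t=8: input=0 -> V=14
t=9: input=0 -> V=11
t=10: input=4 -> V=0 FIRE
t=11: input=1 -> V=6
t=12: input=3 -> V=0 FIRE
t=13: input=1 -> V=6

Answer: 0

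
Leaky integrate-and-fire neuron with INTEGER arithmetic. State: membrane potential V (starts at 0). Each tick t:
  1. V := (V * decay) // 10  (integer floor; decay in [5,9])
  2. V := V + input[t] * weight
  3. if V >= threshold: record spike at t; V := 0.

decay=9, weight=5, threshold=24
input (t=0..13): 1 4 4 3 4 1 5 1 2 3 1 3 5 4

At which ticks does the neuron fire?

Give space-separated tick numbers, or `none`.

Answer: 1 3 6 9 12

Derivation:
t=0: input=1 -> V=5
t=1: input=4 -> V=0 FIRE
t=2: input=4 -> V=20
t=3: input=3 -> V=0 FIRE
t=4: input=4 -> V=20
t=5: input=1 -> V=23
t=6: input=5 -> V=0 FIRE
t=7: input=1 -> V=5
t=8: input=2 -> V=14
t=9: input=3 -> V=0 FIRE
t=10: input=1 -> V=5
t=11: input=3 -> V=19
t=12: input=5 -> V=0 FIRE
t=13: input=4 -> V=20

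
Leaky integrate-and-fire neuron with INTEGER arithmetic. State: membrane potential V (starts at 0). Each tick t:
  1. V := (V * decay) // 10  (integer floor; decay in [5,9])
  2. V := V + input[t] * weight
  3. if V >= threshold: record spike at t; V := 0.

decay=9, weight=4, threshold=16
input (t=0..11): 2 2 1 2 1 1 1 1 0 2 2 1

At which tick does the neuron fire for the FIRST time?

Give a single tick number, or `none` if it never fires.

t=0: input=2 -> V=8
t=1: input=2 -> V=15
t=2: input=1 -> V=0 FIRE
t=3: input=2 -> V=8
t=4: input=1 -> V=11
t=5: input=1 -> V=13
t=6: input=1 -> V=15
t=7: input=1 -> V=0 FIRE
t=8: input=0 -> V=0
t=9: input=2 -> V=8
t=10: input=2 -> V=15
t=11: input=1 -> V=0 FIRE

Answer: 2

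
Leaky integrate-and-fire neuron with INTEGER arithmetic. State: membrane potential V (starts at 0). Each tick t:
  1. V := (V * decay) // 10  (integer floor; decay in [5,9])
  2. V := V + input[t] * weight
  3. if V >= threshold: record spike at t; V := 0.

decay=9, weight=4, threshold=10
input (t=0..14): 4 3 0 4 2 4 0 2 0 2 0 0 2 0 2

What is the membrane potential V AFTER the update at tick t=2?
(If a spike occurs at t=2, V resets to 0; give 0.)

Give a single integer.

Answer: 0

Derivation:
t=0: input=4 -> V=0 FIRE
t=1: input=3 -> V=0 FIRE
t=2: input=0 -> V=0
t=3: input=4 -> V=0 FIRE
t=4: input=2 -> V=8
t=5: input=4 -> V=0 FIRE
t=6: input=0 -> V=0
t=7: input=2 -> V=8
t=8: input=0 -> V=7
t=9: input=2 -> V=0 FIRE
t=10: input=0 -> V=0
t=11: input=0 -> V=0
t=12: input=2 -> V=8
t=13: input=0 -> V=7
t=14: input=2 -> V=0 FIRE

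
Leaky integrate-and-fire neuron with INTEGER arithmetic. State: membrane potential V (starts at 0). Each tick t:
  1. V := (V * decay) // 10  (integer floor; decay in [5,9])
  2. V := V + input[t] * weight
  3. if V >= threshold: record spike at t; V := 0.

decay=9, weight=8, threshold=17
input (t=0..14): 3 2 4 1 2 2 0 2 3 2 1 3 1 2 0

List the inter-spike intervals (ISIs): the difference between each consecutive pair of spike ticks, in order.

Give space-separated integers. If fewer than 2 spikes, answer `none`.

t=0: input=3 -> V=0 FIRE
t=1: input=2 -> V=16
t=2: input=4 -> V=0 FIRE
t=3: input=1 -> V=8
t=4: input=2 -> V=0 FIRE
t=5: input=2 -> V=16
t=6: input=0 -> V=14
t=7: input=2 -> V=0 FIRE
t=8: input=3 -> V=0 FIRE
t=9: input=2 -> V=16
t=10: input=1 -> V=0 FIRE
t=11: input=3 -> V=0 FIRE
t=12: input=1 -> V=8
t=13: input=2 -> V=0 FIRE
t=14: input=0 -> V=0

Answer: 2 2 3 1 2 1 2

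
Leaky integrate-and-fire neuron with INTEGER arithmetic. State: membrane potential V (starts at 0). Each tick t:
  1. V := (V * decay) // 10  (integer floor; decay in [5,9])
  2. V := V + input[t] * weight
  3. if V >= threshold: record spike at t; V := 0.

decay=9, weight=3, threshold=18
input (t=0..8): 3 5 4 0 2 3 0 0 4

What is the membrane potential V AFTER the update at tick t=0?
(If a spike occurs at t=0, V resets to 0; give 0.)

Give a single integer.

Answer: 9

Derivation:
t=0: input=3 -> V=9
t=1: input=5 -> V=0 FIRE
t=2: input=4 -> V=12
t=3: input=0 -> V=10
t=4: input=2 -> V=15
t=5: input=3 -> V=0 FIRE
t=6: input=0 -> V=0
t=7: input=0 -> V=0
t=8: input=4 -> V=12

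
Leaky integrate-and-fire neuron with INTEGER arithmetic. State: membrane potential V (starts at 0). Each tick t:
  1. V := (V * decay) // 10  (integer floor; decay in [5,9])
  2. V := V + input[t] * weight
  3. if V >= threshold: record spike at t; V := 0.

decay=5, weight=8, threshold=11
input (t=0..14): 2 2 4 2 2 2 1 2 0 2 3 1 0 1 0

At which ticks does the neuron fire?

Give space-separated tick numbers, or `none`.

t=0: input=2 -> V=0 FIRE
t=1: input=2 -> V=0 FIRE
t=2: input=4 -> V=0 FIRE
t=3: input=2 -> V=0 FIRE
t=4: input=2 -> V=0 FIRE
t=5: input=2 -> V=0 FIRE
t=6: input=1 -> V=8
t=7: input=2 -> V=0 FIRE
t=8: input=0 -> V=0
t=9: input=2 -> V=0 FIRE
t=10: input=3 -> V=0 FIRE
t=11: input=1 -> V=8
t=12: input=0 -> V=4
t=13: input=1 -> V=10
t=14: input=0 -> V=5

Answer: 0 1 2 3 4 5 7 9 10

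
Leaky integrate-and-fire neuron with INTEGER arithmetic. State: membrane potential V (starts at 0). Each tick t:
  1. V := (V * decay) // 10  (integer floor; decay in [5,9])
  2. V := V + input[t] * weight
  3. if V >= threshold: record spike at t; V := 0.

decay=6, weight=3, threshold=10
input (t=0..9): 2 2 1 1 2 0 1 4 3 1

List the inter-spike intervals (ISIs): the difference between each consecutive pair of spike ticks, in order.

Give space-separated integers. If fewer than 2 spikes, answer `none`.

Answer: 3

Derivation:
t=0: input=2 -> V=6
t=1: input=2 -> V=9
t=2: input=1 -> V=8
t=3: input=1 -> V=7
t=4: input=2 -> V=0 FIRE
t=5: input=0 -> V=0
t=6: input=1 -> V=3
t=7: input=4 -> V=0 FIRE
t=8: input=3 -> V=9
t=9: input=1 -> V=8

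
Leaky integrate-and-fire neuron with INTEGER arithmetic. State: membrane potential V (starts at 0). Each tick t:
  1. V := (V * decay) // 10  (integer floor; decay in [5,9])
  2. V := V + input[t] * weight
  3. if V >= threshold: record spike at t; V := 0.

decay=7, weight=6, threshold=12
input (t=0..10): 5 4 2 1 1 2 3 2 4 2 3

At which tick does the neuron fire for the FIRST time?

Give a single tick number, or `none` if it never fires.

t=0: input=5 -> V=0 FIRE
t=1: input=4 -> V=0 FIRE
t=2: input=2 -> V=0 FIRE
t=3: input=1 -> V=6
t=4: input=1 -> V=10
t=5: input=2 -> V=0 FIRE
t=6: input=3 -> V=0 FIRE
t=7: input=2 -> V=0 FIRE
t=8: input=4 -> V=0 FIRE
t=9: input=2 -> V=0 FIRE
t=10: input=3 -> V=0 FIRE

Answer: 0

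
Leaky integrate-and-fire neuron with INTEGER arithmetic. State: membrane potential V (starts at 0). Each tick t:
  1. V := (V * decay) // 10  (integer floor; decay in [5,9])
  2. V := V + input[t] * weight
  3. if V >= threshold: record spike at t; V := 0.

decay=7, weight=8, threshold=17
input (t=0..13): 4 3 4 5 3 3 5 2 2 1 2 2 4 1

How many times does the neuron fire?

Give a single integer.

t=0: input=4 -> V=0 FIRE
t=1: input=3 -> V=0 FIRE
t=2: input=4 -> V=0 FIRE
t=3: input=5 -> V=0 FIRE
t=4: input=3 -> V=0 FIRE
t=5: input=3 -> V=0 FIRE
t=6: input=5 -> V=0 FIRE
t=7: input=2 -> V=16
t=8: input=2 -> V=0 FIRE
t=9: input=1 -> V=8
t=10: input=2 -> V=0 FIRE
t=11: input=2 -> V=16
t=12: input=4 -> V=0 FIRE
t=13: input=1 -> V=8

Answer: 10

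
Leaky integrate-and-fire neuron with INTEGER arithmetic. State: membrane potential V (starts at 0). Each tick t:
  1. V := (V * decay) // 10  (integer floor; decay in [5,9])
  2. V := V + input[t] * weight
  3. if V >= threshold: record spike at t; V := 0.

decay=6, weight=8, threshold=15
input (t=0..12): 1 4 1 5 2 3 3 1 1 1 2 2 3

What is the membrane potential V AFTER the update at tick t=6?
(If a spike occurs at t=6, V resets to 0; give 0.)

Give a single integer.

Answer: 0

Derivation:
t=0: input=1 -> V=8
t=1: input=4 -> V=0 FIRE
t=2: input=1 -> V=8
t=3: input=5 -> V=0 FIRE
t=4: input=2 -> V=0 FIRE
t=5: input=3 -> V=0 FIRE
t=6: input=3 -> V=0 FIRE
t=7: input=1 -> V=8
t=8: input=1 -> V=12
t=9: input=1 -> V=0 FIRE
t=10: input=2 -> V=0 FIRE
t=11: input=2 -> V=0 FIRE
t=12: input=3 -> V=0 FIRE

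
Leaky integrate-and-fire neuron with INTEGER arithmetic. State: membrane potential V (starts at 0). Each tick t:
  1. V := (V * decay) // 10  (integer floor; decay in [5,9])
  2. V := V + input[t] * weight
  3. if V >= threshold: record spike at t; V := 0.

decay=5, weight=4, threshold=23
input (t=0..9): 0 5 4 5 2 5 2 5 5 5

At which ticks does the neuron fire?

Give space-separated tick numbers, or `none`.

Answer: 2 5 7 9

Derivation:
t=0: input=0 -> V=0
t=1: input=5 -> V=20
t=2: input=4 -> V=0 FIRE
t=3: input=5 -> V=20
t=4: input=2 -> V=18
t=5: input=5 -> V=0 FIRE
t=6: input=2 -> V=8
t=7: input=5 -> V=0 FIRE
t=8: input=5 -> V=20
t=9: input=5 -> V=0 FIRE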